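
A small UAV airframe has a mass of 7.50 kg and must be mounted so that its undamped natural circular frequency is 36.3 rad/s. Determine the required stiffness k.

9880 N/m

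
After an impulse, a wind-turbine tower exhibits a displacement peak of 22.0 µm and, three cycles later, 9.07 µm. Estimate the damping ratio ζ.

0.0470

Logarithmic decrement δ = (1/n)·ln(x₀/x_n) = (1/3)·ln(22.0/9.07) = (1/3)·ln(2.426) = 0.2954.
ζ = δ/√(4π² + δ²) = 0.2954/√(39.48 + 0.0872) = 0.2954/6.290 = 0.04696.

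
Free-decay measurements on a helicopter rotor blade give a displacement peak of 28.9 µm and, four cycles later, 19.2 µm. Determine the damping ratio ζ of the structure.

Logarithmic decrement δ = (1/n)·ln(x₀/x_n) = (1/4)·ln(28.9/19.2) = (1/4)·ln(1.505) = 0.1022.
ζ = δ/√(4π² + δ²) = 0.1022/√(39.48 + 0.0105) = 0.1022/6.284 = 0.01627.

0.0163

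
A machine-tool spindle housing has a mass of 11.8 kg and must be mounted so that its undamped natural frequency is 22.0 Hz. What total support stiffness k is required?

225000 N/m

ω_n = 2πf_n = 2π × 22.0 = 138.2 rad/s.
k = m·ω_n² = 11.8 × 138.2² = 11.8 × 19110 = 225500 N/m.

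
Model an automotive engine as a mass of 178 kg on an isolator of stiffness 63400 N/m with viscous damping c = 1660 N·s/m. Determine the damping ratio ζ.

ω_n = √(k/m) = √(63400/178) = 18.87 rad/s.
Critical damping c_c = 2√(k·m) = 2√(63400 × 178) = 6719 N·s/m, so ζ = c/c_c = 1660/6719 = 0.2471.

0.247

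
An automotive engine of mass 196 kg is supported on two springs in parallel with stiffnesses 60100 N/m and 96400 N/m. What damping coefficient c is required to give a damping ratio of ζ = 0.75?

Parallel springs add: k_eq = 60100 + 96400 = 156500 N/m.
c_c = 2√(k_eq·m) = 2√(156500 × 196) = 11080 N·s/m.
c = ζ·c_c = 0.75 × 11080 = 8308 N·s/m.

8310 N·s/m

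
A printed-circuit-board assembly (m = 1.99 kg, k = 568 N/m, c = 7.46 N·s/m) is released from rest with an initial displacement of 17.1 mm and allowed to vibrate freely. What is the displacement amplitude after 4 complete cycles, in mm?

1.03 mm

ζ = c/(2√(km)) = 7.46/(2√(568 × 1.99)) = 7.46/67.24 = 0.1109.
Logarithmic decrement δ = 2πζ/√(1 − ζ²) = 2π × 0.1109/√(1 − 0.0123) = 0.7014.
After n cycles, x_n/x₀ = e^(−nδ), so x_4 = 17.1 × e^(−4 × 0.7014) = 17.1 × 0.06047 = 1.034 mm.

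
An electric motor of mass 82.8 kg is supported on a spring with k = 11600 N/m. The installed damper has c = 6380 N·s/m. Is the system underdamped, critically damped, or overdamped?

c_c = 2√(k·m) = 1960 N·s/m; ζ = c/c_c = 6380/1960 = 3.25.
Since ζ > 1 the system is overdamped.

overdamped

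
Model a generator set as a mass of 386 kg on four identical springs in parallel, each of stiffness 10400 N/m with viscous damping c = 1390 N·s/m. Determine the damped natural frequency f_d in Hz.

1.63 Hz

Parallel springs add: k_eq = 4 × 10400 = 41600 N/m.
ω_n = √(k_eq/m) = √(41600/386) = 10.38 rad/s.
Critical damping c_c = 2√(k_eq·m) = 2√(41600 × 386) = 8014 N·s/m, so ζ = c/c_c = 1390/8014 = 0.1734.
ω_d = ω_n√(1 − ζ²) = 10.38 × √(1 − 0.0301) = 10.22 rad/s.
f_d = ω_d/(2π) = 1.627 Hz.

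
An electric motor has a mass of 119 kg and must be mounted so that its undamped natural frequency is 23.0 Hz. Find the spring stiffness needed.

ω_n = 2πf_n = 2π × 23.0 = 144.5 rad/s.
k = m·ω_n² = 119 × 144.5² = 119 × 20880 = 2485000 N/m.

2490000 N/m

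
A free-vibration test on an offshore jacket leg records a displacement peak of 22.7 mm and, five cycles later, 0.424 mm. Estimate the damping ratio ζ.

0.126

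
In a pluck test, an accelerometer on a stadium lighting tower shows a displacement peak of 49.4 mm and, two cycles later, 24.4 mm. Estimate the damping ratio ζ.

Logarithmic decrement δ = (1/n)·ln(x₀/x_n) = (1/2)·ln(49.4/24.4) = (1/2)·ln(2.025) = 0.3527.
ζ = δ/√(4π² + δ²) = 0.3527/√(39.48 + 0.124) = 0.3527/6.293 = 0.05604.

0.0560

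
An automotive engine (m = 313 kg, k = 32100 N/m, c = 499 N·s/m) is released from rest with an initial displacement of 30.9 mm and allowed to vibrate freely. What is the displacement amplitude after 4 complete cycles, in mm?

ζ = c/(2√(km)) = 499/(2√(32100 × 313)) = 499/6339 = 0.07871.
Logarithmic decrement δ = 2πζ/√(1 − ζ²) = 2π × 0.07871/√(1 − 0.00620) = 0.4961.
After n cycles, x_n/x₀ = e^(−nδ), so x_4 = 30.9 × e^(−4 × 0.4961) = 30.9 × 0.1375 = 4.247 mm.

4.25 mm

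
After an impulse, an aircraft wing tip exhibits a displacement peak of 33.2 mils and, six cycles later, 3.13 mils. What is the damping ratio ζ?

0.0625

Logarithmic decrement δ = (1/n)·ln(x₀/x_n) = (1/6)·ln(33.2/3.13) = (1/6)·ln(10.61) = 0.3936.
ζ = δ/√(4π² + δ²) = 0.3936/√(39.48 + 0.155) = 0.3936/6.296 = 0.06252.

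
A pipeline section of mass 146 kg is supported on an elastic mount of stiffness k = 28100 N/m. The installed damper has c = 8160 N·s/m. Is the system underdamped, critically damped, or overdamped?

overdamped

c_c = 2√(k·m) = 4051 N·s/m; ζ = c/c_c = 8160/4051 = 2.01.
Since ζ > 1 the system is overdamped.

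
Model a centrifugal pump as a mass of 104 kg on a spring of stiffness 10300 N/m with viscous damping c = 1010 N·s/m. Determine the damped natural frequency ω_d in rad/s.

8.69 rad/s

ω_n = √(k/m) = √(10300/104) = 9.952 rad/s.
Critical damping c_c = 2√(k·m) = 2√(10300 × 104) = 2070 N·s/m, so ζ = c/c_c = 1010/2070 = 0.4879.
ω_d = ω_n√(1 − ζ²) = 9.952 × √(1 − 0.238) = 8.687 rad/s.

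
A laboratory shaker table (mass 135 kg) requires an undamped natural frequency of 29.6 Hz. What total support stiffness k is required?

4670000 N/m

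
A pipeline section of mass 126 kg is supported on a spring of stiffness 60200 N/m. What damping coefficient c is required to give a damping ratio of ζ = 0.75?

4130 N·s/m

c_c = 2√(k·m) = 2√(60200 × 126) = 5508 N·s/m.
c = ζ·c_c = 0.75 × 5508 = 4131 N·s/m.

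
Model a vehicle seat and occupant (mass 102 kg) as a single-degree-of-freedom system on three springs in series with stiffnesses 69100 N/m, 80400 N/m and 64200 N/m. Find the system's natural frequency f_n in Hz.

Series springs: 1/k_eq = 1/69100 + 1/80400 + 1/64200 = 4.249×10^-5, so k_eq = 23540 N/m.
ω_n = √(k_eq/m) = √(23540/102) = √230.8 = 15.19 rad/s.
f_n = ω_n/(2π) = 15.19/6.283 = 2.418 Hz.

2.42 Hz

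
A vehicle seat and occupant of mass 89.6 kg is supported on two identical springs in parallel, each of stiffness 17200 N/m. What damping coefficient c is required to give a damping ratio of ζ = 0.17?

Parallel springs add: k_eq = 2 × 17200 = 34400 N/m.
c_c = 2√(k_eq·m) = 2√(34400 × 89.6) = 3511 N·s/m.
c = ζ·c_c = 0.17 × 3511 = 596.9 N·s/m.

597 N·s/m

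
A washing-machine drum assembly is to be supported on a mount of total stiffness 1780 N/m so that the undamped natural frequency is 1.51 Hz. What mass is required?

19.8 kg

ω_n = 2πf_n = 2π × 1.51 = 9.488 rad/s.
m = k/ω_n² = 1780/9.488² = 1780/90.01 = 19.77 kg.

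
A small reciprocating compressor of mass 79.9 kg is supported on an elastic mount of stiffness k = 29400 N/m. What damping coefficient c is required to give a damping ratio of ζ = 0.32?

981 N·s/m

c_c = 2√(k·m) = 2√(29400 × 79.9) = 3065 N·s/m.
c = ζ·c_c = 0.32 × 3065 = 980.9 N·s/m.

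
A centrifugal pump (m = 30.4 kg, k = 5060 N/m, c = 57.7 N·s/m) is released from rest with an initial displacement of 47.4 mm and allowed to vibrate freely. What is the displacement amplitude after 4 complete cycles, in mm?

ζ = c/(2√(km)) = 57.7/(2√(5060 × 30.4)) = 57.7/784.4 = 0.07356.
Logarithmic decrement δ = 2πζ/√(1 − ζ²) = 2π × 0.07356/√(1 − 0.00541) = 0.4634.
After n cycles, x_n/x₀ = e^(−nδ), so x_4 = 47.4 × e^(−4 × 0.4634) = 47.4 × 0.1566 = 7.425 mm.

7.43 mm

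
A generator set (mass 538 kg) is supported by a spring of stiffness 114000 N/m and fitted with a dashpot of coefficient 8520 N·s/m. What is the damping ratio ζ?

0.544

ω_n = √(k/m) = √(114000/538) = 14.56 rad/s.
Critical damping c_c = 2√(k·m) = 2√(114000 × 538) = 15660 N·s/m, so ζ = c/c_c = 8520/15660 = 0.5440.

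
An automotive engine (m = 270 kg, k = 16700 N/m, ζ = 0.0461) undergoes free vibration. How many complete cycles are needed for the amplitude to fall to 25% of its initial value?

5 cycles

Logarithmic decrement δ = 2πζ/√(1 − ζ²) = 2π × 0.04610/√(1 − 0.00213) = 0.2900.
x_n/x₀ = e^(−nδ) ≤ 0.25; take ln: n ≥ ln(1/0.25)/δ = 1.386/0.2900 = 4.781.
So 5 complete cycles are required.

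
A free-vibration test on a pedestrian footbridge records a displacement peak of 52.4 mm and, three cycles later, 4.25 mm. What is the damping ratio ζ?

0.132

Logarithmic decrement δ = (1/n)·ln(x₀/x_n) = (1/3)·ln(52.4/4.25) = (1/3)·ln(12.33) = 0.8373.
ζ = δ/√(4π² + δ²) = 0.8373/√(39.48 + 0.701) = 0.8373/6.339 = 0.1321.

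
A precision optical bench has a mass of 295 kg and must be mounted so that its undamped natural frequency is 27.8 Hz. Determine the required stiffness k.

ω_n = 2πf_n = 2π × 27.8 = 174.7 rad/s.
k = m·ω_n² = 295 × 174.7² = 295 × 30510 = 9001000 N/m.

9000000 N/m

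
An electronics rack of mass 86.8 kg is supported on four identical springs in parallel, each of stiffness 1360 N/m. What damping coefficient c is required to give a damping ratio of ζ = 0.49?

673 N·s/m

Parallel springs add: k_eq = 4 × 1360 = 5440 N/m.
c_c = 2√(k_eq·m) = 2√(5440 × 86.8) = 1374 N·s/m.
c = ζ·c_c = 0.49 × 1374 = 673.4 N·s/m.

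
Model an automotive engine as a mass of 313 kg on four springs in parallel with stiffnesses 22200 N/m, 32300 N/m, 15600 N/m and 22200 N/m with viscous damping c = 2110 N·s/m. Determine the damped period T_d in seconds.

0.373 s

Parallel springs add: k_eq = 22200 + 32300 + 15600 + 22200 = 92300 N/m.
ω_n = √(k_eq/m) = √(92300/313) = 17.17 rad/s.
Critical damping c_c = 2√(k_eq·m) = 2√(92300 × 313) = 10750 N·s/m, so ζ = c/c_c = 2110/10750 = 0.1963.
ω_d = ω_n√(1 − ζ²) = 17.17 × √(1 − 0.0385) = 16.84 rad/s.
T_d = 2π/ω_d = 0.3731 s.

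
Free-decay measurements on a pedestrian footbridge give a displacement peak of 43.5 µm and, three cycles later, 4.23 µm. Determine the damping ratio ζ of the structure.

0.123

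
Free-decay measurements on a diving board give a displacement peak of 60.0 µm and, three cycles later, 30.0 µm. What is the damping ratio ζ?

0.0367

Logarithmic decrement δ = (1/n)·ln(x₀/x_n) = (1/3)·ln(60.0/30.0) = (1/3)·ln(2.000) = 0.2310.
ζ = δ/√(4π² + δ²) = 0.2310/√(39.48 + 0.0534) = 0.2310/6.287 = 0.03675.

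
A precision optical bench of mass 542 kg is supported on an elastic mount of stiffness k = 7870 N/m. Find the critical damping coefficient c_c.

c_c = 2√(k·m) = 2√(7870 × 542) = 2 × 2065 = 4131 N·s/m.

4130 N·s/m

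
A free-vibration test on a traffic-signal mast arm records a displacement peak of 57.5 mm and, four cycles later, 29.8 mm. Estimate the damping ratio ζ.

0.0261

Logarithmic decrement δ = (1/n)·ln(x₀/x_n) = (1/4)·ln(57.5/29.8) = (1/4)·ln(1.930) = 0.1643.
ζ = δ/√(4π² + δ²) = 0.1643/√(39.48 + 0.0270) = 0.1643/6.285 = 0.02614.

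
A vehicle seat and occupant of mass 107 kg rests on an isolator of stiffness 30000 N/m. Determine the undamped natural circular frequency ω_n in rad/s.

16.7 rad/s

ω_n = √(k/m) = √(30000/107) = √280.4 = 16.74 rad/s.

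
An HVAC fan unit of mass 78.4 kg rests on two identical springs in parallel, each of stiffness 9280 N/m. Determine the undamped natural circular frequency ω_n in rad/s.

15.4 rad/s

Parallel springs add: k_eq = 2 × 9280 = 18560 N/m.
ω_n = √(k_eq/m) = √(18560/78.4) = √236.7 = 15.39 rad/s.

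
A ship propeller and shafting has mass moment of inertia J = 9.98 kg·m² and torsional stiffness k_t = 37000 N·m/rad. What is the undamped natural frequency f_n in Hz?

9.69 Hz

ω_n = √(k_t/J) = √(37000/9.98) = √3707 = 60.89 rad/s.
f_n = ω_n/(2π) = 60.89/6.283 = 9.691 Hz.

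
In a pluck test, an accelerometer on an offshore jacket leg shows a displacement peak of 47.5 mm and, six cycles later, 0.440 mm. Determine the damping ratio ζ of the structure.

0.123

Logarithmic decrement δ = (1/n)·ln(x₀/x_n) = (1/6)·ln(47.5/0.440) = (1/6)·ln(108.0) = 0.7803.
ζ = δ/√(4π² + δ²) = 0.7803/√(39.48 + 0.609) = 0.7803/6.331 = 0.1232.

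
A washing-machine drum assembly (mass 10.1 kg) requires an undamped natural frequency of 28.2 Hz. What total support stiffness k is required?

317000 N/m

ω_n = 2πf_n = 2π × 28.2 = 177.2 rad/s.
k = m·ω_n² = 10.1 × 177.2² = 10.1 × 31390 = 317100 N/m.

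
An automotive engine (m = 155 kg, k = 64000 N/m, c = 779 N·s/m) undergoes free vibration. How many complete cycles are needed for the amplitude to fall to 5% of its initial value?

ζ = c/(2√(km)) = 779/(2√(64000 × 155)) = 779/6299 = 0.1237.
Logarithmic decrement δ = 2πζ/√(1 − ζ²) = 2π × 0.1237/√(1 − 0.0153) = 0.7830.
x_n/x₀ = e^(−nδ) ≤ 0.05; take ln: n ≥ ln(1/0.05)/δ = 2.996/0.7830 = 3.826.
So 4 complete cycles are required.

4 cycles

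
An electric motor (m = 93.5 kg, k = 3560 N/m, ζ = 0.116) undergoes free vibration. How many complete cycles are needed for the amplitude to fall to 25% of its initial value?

2 cycles

Logarithmic decrement δ = 2πζ/√(1 − ζ²) = 2π × 0.1160/√(1 − 0.0135) = 0.7338.
x_n/x₀ = e^(−nδ) ≤ 0.25; take ln: n ≥ ln(1/0.25)/δ = 1.386/0.7338 = 1.889.
So 2 complete cycles are required.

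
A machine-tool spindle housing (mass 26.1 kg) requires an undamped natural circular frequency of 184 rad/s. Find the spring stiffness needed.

884000 N/m

k = m·ω_n² = 26.1 × 184.0² = 26.1 × 33860 = 883600 N/m.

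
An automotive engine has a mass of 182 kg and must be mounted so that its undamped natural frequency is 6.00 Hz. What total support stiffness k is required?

259000 N/m

ω_n = 2πf_n = 2π × 6.00 = 37.70 rad/s.
k = m·ω_n² = 182 × 37.70² = 182 × 1421 = 258700 N/m.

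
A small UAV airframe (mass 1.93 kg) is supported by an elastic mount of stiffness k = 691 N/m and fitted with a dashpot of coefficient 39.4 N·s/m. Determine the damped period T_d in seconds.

0.394 s

ω_n = √(k/m) = √(691.0/1.93) = 18.92 rad/s.
Critical damping c_c = 2√(k·m) = 2√(691.0 × 1.93) = 73.04 N·s/m, so ζ = c/c_c = 39.4/73.04 = 0.5394.
ω_d = ω_n√(1 − ζ²) = 18.92 × √(1 − 0.291) = 15.93 rad/s.
T_d = 2π/ω_d = 0.3944 s.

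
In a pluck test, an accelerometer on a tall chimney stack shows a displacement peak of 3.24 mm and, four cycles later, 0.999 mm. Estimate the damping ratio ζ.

Logarithmic decrement δ = (1/n)·ln(x₀/x_n) = (1/4)·ln(3.24/0.999) = (1/4)·ln(3.243) = 0.2941.
ζ = δ/√(4π² + δ²) = 0.2941/√(39.48 + 0.0865) = 0.2941/6.290 = 0.04676.

0.0468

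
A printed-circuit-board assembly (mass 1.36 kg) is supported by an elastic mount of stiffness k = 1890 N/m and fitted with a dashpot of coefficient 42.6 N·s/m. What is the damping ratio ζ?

0.420

ω_n = √(k/m) = √(1890/1.36) = 37.28 rad/s.
Critical damping c_c = 2√(k·m) = 2√(1890 × 1.36) = 101.4 N·s/m, so ζ = c/c_c = 42.6/101.4 = 0.4201.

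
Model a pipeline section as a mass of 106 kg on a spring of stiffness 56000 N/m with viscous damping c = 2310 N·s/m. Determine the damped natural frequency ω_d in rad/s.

ω_n = √(k/m) = √(56000/106) = 22.98 rad/s.
Critical damping c_c = 2√(k·m) = 2√(56000 × 106) = 4873 N·s/m, so ζ = c/c_c = 2310/4873 = 0.4741.
ω_d = ω_n√(1 − ζ²) = 22.98 × √(1 − 0.225) = 20.24 rad/s.

20.2 rad/s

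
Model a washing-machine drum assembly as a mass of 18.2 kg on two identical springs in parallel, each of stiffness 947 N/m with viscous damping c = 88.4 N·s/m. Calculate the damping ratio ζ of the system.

Parallel springs add: k_eq = 2 × 947 = 1894 N/m.
ω_n = √(k_eq/m) = √(1894/18.2) = 10.20 rad/s.
Critical damping c_c = 2√(k_eq·m) = 2√(1894 × 18.2) = 371.3 N·s/m, so ζ = c/c_c = 88.4/371.3 = 0.2381.

0.238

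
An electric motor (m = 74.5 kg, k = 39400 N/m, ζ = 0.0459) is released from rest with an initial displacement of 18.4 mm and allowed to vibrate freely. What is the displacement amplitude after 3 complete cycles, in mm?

Logarithmic decrement δ = 2πζ/√(1 − ζ²) = 2π × 0.04590/√(1 − 0.00211) = 0.2887.
After n cycles, x_n/x₀ = e^(−nδ), so x_3 = 18.4 × e^(−3 × 0.2887) = 18.4 × 0.4206 = 7.739 mm.

7.74 mm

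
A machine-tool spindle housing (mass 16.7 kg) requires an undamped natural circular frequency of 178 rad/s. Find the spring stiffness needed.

529000 N/m

k = m·ω_n² = 16.7 × 178.0² = 16.7 × 31680 = 529100 N/m.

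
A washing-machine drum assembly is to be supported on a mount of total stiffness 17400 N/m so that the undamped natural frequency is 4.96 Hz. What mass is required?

ω_n = 2πf_n = 2π × 4.96 = 31.16 rad/s.
m = k/ω_n² = 17400/31.16² = 17400/971.2 = 17.92 kg.

17.9 kg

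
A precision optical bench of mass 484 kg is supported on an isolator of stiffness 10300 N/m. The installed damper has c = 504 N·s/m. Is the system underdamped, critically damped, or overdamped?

c_c = 2√(k·m) = 4466 N·s/m; ζ = c/c_c = 504/4466 = 0.113.
Since ζ < 1 the system is underdamped.

underdamped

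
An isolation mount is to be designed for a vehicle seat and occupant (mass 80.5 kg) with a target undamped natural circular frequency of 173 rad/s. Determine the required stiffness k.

2410000 N/m

k = m·ω_n² = 80.5 × 173.0² = 80.5 × 29930 = 2409000 N/m.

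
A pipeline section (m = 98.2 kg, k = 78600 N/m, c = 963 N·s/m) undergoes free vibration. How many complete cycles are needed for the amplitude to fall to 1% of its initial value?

5 cycles

ζ = c/(2√(km)) = 963/(2√(78600 × 98.2)) = 963/5556 = 0.1733.
Logarithmic decrement δ = 2πζ/√(1 − ζ²) = 2π × 0.1733/√(1 − 0.0300) = 1.106.
x_n/x₀ = e^(−nδ) ≤ 0.01; take ln: n ≥ ln(1/0.01)/δ = 4.605/1.106 = 4.165.
So 5 complete cycles are required.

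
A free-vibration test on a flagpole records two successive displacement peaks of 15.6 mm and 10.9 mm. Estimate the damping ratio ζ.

Logarithmic decrement δ = (1/n)·ln(x₀/x_n) = (1/1)·ln(15.6/10.9) = (1/1)·ln(1.431) = 0.3585.
ζ = δ/√(4π² + δ²) = 0.3585/√(39.48 + 0.129) = 0.3585/6.293 = 0.05697.

0.0570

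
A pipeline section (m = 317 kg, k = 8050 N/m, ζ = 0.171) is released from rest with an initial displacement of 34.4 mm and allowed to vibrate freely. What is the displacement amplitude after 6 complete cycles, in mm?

Logarithmic decrement δ = 2πζ/√(1 − ζ²) = 2π × 0.1710/√(1 − 0.0292) = 1.090.
After n cycles, x_n/x₀ = e^(−nδ), so x_6 = 34.4 × e^(−6 × 1.090) = 34.4 × 0.001440 = 0.04955 mm.

0.0495 mm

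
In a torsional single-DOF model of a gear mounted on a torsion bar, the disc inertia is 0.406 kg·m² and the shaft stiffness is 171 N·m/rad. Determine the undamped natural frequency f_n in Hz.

3.27 Hz

ω_n = √(k_t/J) = √(171/0.406) = √421.2 = 20.52 rad/s.
f_n = ω_n/(2π) = 20.52/6.283 = 3.266 Hz.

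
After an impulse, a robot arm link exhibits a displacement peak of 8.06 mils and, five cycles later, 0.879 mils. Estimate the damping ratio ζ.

Logarithmic decrement δ = (1/n)·ln(x₀/x_n) = (1/5)·ln(8.06/0.879) = (1/5)·ln(9.170) = 0.4432.
ζ = δ/√(4π² + δ²) = 0.4432/√(39.48 + 0.196) = 0.4432/6.299 = 0.07036.

0.0704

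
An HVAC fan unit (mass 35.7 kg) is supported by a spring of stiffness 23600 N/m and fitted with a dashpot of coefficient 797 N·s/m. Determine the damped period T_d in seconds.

ω_n = √(k/m) = √(23600/35.7) = 25.71 rad/s.
Critical damping c_c = 2√(k·m) = 2√(23600 × 35.7) = 1836 N·s/m, so ζ = c/c_c = 797/1836 = 0.4341.
ω_d = ω_n√(1 − ζ²) = 25.71 × √(1 − 0.188) = 23.16 rad/s.
T_d = 2π/ω_d = 0.2713 s.

0.271 s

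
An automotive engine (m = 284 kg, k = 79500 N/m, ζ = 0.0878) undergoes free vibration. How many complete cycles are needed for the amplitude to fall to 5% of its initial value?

6 cycles

Logarithmic decrement δ = 2πζ/√(1 − ζ²) = 2π × 0.08780/√(1 − 0.00771) = 0.5538.
x_n/x₀ = e^(−nδ) ≤ 0.05; take ln: n ≥ ln(1/0.05)/δ = 2.996/0.5538 = 5.409.
So 6 complete cycles are required.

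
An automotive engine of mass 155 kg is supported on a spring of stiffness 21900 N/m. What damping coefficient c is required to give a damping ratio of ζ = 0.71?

c_c = 2√(k·m) = 2√(21900 × 155) = 3685 N·s/m.
c = ζ·c_c = 0.71 × 3685 = 2616 N·s/m.

2620 N·s/m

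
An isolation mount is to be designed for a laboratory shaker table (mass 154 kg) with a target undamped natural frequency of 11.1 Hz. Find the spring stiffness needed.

749000 N/m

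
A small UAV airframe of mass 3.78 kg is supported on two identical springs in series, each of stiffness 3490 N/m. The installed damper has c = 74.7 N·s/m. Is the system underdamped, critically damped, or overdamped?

Series springs: 1/k_eq = 2/3490, so k_eq = 3490/2 = 1745 N/m.
c_c = 2√(k_eq·m) = 162.4 N·s/m; ζ = c/c_c = 74.7/162.4 = 0.460.
Since ζ < 1 the system is underdamped.

underdamped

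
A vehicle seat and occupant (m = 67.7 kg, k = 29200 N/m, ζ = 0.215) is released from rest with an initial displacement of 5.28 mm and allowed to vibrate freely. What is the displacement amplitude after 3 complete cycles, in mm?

Logarithmic decrement δ = 2πζ/√(1 − ζ²) = 2π × 0.2150/√(1 − 0.0462) = 1.383.
After n cycles, x_n/x₀ = e^(−nδ), so x_3 = 5.28 × e^(−3 × 1.383) = 5.28 × 0.01577 = 0.08326 mm.

0.0833 mm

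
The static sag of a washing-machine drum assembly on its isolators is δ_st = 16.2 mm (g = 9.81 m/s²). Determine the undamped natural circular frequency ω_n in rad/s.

24.6 rad/s

ω_n = √(g/δ_st) = √(9.81/0.0162) = √605.6 = 24.61 rad/s.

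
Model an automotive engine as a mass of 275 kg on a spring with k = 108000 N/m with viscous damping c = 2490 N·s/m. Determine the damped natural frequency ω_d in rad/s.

19.3 rad/s

ω_n = √(k/m) = √(108000/275) = 19.82 rad/s.
Critical damping c_c = 2√(k·m) = 2√(108000 × 275) = 10900 N·s/m, so ζ = c/c_c = 2490/10900 = 0.2284.
ω_d = ω_n√(1 − ζ²) = 19.82 × √(1 − 0.0522) = 19.29 rad/s.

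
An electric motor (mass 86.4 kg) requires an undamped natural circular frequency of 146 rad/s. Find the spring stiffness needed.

k = m·ω_n² = 86.4 × 146.0² = 86.4 × 21320 = 1842000 N/m.

1840000 N/m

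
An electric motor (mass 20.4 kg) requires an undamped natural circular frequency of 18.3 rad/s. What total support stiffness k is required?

6830 N/m

k = m·ω_n² = 20.4 × 18.30² = 20.4 × 334.9 = 6832 N/m.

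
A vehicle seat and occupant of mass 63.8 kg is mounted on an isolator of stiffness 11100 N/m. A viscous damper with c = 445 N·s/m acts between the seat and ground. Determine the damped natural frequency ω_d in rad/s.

ω_n = √(k/m) = √(11100/63.8) = 13.19 rad/s.
Critical damping c_c = 2√(k·m) = 2√(11100 × 63.8) = 1683 N·s/m, so ζ = c/c_c = 445/1683 = 0.2644.
ω_d = ω_n√(1 − ζ²) = 13.19 × √(1 − 0.0699) = 12.72 rad/s.

12.7 rad/s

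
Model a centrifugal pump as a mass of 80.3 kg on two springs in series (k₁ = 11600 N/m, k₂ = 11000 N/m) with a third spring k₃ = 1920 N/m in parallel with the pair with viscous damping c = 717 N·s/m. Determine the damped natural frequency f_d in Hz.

1.37 Hz

Series pair: k_s = k₁k₂/(k₁+k₂) = (11600)(11000)/(11600 + 11000) = 5646 N/m. In parallel with k₃: k_eq = 5646 + 1920 = 7566 N/m.
ω_n = √(k_eq/m) = √(7566/80.3) = 9.707 rad/s.
Critical damping c_c = 2√(k_eq·m) = 2√(7566 × 80.3) = 1559 N·s/m, so ζ = c/c_c = 717/1559 = 0.4599.
ω_d = ω_n√(1 − ζ²) = 9.707 × √(1 − 0.212) = 8.619 rad/s.
f_d = ω_d/(2π) = 1.372 Hz.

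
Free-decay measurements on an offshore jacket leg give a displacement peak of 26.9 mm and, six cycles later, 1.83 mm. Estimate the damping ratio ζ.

Logarithmic decrement δ = (1/n)·ln(x₀/x_n) = (1/6)·ln(26.9/1.83) = (1/6)·ln(14.70) = 0.4480.
ζ = δ/√(4π² + δ²) = 0.4480/√(39.48 + 0.201) = 0.4480/6.299 = 0.07112.

0.0711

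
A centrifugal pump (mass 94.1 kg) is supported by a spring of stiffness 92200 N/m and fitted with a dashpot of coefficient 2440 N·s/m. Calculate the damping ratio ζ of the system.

ω_n = √(k/m) = √(92200/94.1) = 31.30 rad/s.
Critical damping c_c = 2√(k·m) = 2√(92200 × 94.1) = 5891 N·s/m, so ζ = c/c_c = 2440/5891 = 0.4142.

0.414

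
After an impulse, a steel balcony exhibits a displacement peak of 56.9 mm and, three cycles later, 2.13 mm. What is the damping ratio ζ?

Logarithmic decrement δ = (1/n)·ln(x₀/x_n) = (1/3)·ln(56.9/2.13) = (1/3)·ln(26.71) = 1.095.
ζ = δ/√(4π² + δ²) = 1.095/√(39.48 + 1.20) = 1.095/6.378 = 0.1717.

0.172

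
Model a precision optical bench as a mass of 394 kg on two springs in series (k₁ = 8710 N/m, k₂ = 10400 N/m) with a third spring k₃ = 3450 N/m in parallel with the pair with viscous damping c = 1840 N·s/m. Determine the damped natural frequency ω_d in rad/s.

3.92 rad/s

Series pair: k_s = k₁k₂/(k₁+k₂) = (8710)(10400)/(8710 + 10400) = 4740 N/m. In parallel with k₃: k_eq = 4740 + 3450 = 8190 N/m.
ω_n = √(k_eq/m) = √(8190/394) = 4.559 rad/s.
Critical damping c_c = 2√(k_eq·m) = 2√(8190 × 394) = 3593 N·s/m, so ζ = c/c_c = 1840/3593 = 0.5121.
ω_d = ω_n√(1 − ζ²) = 4.559 × √(1 − 0.262) = 3.916 rad/s.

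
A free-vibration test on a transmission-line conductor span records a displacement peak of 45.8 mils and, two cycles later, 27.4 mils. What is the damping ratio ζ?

0.0408

Logarithmic decrement δ = (1/n)·ln(x₀/x_n) = (1/2)·ln(45.8/27.4) = (1/2)·ln(1.672) = 0.2569.
ζ = δ/√(4π² + δ²) = 0.2569/√(39.48 + 0.0660) = 0.2569/6.288 = 0.04085.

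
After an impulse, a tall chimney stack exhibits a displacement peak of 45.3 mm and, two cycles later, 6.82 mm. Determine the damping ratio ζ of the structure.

0.149

Logarithmic decrement δ = (1/n)·ln(x₀/x_n) = (1/2)·ln(45.3/6.82) = (1/2)·ln(6.642) = 0.9467.
ζ = δ/√(4π² + δ²) = 0.9467/√(39.48 + 0.896) = 0.9467/6.354 = 0.1490.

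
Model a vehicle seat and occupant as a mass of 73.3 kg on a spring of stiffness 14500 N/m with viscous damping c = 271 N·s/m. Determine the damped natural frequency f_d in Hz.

2.22 Hz

ω_n = √(k/m) = √(14500/73.3) = 14.06 rad/s.
Critical damping c_c = 2√(k·m) = 2√(14500 × 73.3) = 2062 N·s/m, so ζ = c/c_c = 271/2062 = 0.1314.
ω_d = ω_n√(1 − ζ²) = 14.06 × √(1 − 0.0173) = 13.94 rad/s.
f_d = ω_d/(2π) = 2.219 Hz.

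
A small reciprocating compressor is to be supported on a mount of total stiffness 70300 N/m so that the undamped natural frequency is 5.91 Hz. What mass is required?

ω_n = 2πf_n = 2π × 5.91 = 37.13 rad/s.
m = k/ω_n² = 70300/37.13² = 70300/1379 = 50.98 kg.

51.0 kg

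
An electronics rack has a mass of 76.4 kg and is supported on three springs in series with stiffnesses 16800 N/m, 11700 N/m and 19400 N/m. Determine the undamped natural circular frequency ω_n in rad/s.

8.16 rad/s

Series springs: 1/k_eq = 1/16800 + 1/11700 + 1/19400 = 0.0001965, so k_eq = 5088 N/m.
ω_n = √(k_eq/m) = √(5088/76.4) = √66.60 = 8.161 rad/s.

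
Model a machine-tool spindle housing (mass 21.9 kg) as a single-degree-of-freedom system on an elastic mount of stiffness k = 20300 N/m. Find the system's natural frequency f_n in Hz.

4.85 Hz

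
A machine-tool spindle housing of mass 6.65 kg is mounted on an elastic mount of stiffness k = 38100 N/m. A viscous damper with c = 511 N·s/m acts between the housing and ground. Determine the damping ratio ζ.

0.508

ω_n = √(k/m) = √(38100/6.65) = 75.69 rad/s.
Critical damping c_c = 2√(k·m) = 2√(38100 × 6.65) = 1007 N·s/m, so ζ = c/c_c = 511/1007 = 0.5076.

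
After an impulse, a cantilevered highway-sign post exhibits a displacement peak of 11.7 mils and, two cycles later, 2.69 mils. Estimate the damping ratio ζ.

0.116

Logarithmic decrement δ = (1/n)·ln(x₀/x_n) = (1/2)·ln(11.7/2.69) = (1/2)·ln(4.349) = 0.7350.
ζ = δ/√(4π² + δ²) = 0.7350/√(39.48 + 0.540) = 0.7350/6.326 = 0.1162.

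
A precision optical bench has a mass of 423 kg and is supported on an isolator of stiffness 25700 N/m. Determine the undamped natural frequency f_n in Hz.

1.24 Hz

ω_n = √(k/m) = √(25700/423) = √60.76 = 7.795 rad/s.
f_n = ω_n/(2π) = 7.795/6.283 = 1.241 Hz.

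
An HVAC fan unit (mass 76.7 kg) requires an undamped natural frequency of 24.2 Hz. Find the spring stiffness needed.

1770000 N/m

ω_n = 2πf_n = 2π × 24.2 = 152.1 rad/s.
k = m·ω_n² = 76.7 × 152.1² = 76.7 × 23120 = 1773000 N/m.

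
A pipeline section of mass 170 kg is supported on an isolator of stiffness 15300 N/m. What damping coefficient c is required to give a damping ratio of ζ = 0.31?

c_c = 2√(k·m) = 2√(15300 × 170) = 3226 N·s/m.
c = ζ·c_c = 0.31 × 3226 = 999.9 N·s/m.

1000 N·s/m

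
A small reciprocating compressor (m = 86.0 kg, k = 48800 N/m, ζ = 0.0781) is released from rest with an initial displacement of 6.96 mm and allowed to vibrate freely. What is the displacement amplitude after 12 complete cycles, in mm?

Logarithmic decrement δ = 2πζ/√(1 − ζ²) = 2π × 0.07810/√(1 − 0.00610) = 0.4922.
After n cycles, x_n/x₀ = e^(−nδ), so x_12 = 6.96 × e^(−12 × 0.4922) = 6.96 × 0.002721 = 0.01894 mm.

0.0189 mm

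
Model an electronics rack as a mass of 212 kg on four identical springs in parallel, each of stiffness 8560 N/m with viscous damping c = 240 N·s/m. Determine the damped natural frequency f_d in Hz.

Parallel springs add: k_eq = 4 × 8560 = 34240 N/m.
ω_n = √(k_eq/m) = √(34240/212) = 12.71 rad/s.
Critical damping c_c = 2√(k_eq·m) = 2√(34240 × 212) = 5388 N·s/m, so ζ = c/c_c = 240/5388 = 0.04454.
ω_d = ω_n√(1 − ζ²) = 12.71 × √(1 − 0.00198) = 12.70 rad/s.
f_d = ω_d/(2π) = 2.021 Hz.

2.02 Hz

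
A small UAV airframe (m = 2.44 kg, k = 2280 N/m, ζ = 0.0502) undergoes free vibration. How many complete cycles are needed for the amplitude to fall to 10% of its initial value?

8 cycles

Logarithmic decrement δ = 2πζ/√(1 − ζ²) = 2π × 0.05020/√(1 − 0.00252) = 0.3158.
x_n/x₀ = e^(−nδ) ≤ 0.1; take ln: n ≥ ln(1/0.1)/δ = 2.303/0.3158 = 7.291.
So 8 complete cycles are required.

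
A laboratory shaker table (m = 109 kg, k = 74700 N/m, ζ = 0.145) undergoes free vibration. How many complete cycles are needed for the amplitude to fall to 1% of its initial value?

6 cycles

Logarithmic decrement δ = 2πζ/√(1 − ζ²) = 2π × 0.1450/√(1 − 0.0210) = 0.9208.
x_n/x₀ = e^(−nδ) ≤ 0.01; take ln: n ≥ ln(1/0.01)/δ = 4.605/0.9208 = 5.001.
So 6 complete cycles are required.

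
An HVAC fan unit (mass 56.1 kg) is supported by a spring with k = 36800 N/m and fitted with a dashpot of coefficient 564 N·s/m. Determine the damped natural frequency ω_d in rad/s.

25.1 rad/s

ω_n = √(k/m) = √(36800/56.1) = 25.61 rad/s.
Critical damping c_c = 2√(k·m) = 2√(36800 × 56.1) = 2874 N·s/m, so ζ = c/c_c = 564/2874 = 0.1963.
ω_d = ω_n√(1 − ζ²) = 25.61 × √(1 − 0.0385) = 25.11 rad/s.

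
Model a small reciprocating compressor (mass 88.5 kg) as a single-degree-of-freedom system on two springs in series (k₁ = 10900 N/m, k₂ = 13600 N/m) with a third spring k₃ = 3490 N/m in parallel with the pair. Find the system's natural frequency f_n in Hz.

Series pair: k_s = k₁k₂/(k₁+k₂) = (10900)(13600)/(10900 + 13600) = 6051 N/m. In parallel with k₃: k_eq = 6051 + 3490 = 9541 N/m.
ω_n = √(k_eq/m) = √(9541/88.5) = √107.8 = 10.38 rad/s.
f_n = ω_n/(2π) = 10.38/6.283 = 1.652 Hz.

1.65 Hz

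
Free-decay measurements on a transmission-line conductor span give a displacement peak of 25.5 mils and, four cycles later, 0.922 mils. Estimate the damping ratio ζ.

Logarithmic decrement δ = (1/n)·ln(x₀/x_n) = (1/4)·ln(25.5/0.922) = (1/4)·ln(27.66) = 0.8300.
ζ = δ/√(4π² + δ²) = 0.8300/√(39.48 + 0.689) = 0.8300/6.338 = 0.1310.

0.131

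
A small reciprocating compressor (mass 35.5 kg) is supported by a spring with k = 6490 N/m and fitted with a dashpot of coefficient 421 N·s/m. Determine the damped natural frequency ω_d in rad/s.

12.2 rad/s

ω_n = √(k/m) = √(6490/35.5) = 13.52 rad/s.
Critical damping c_c = 2√(k·m) = 2√(6490 × 35.5) = 960.0 N·s/m, so ζ = c/c_c = 421/960.0 = 0.4385.
ω_d = ω_n√(1 − ζ²) = 13.52 × √(1 − 0.192) = 12.15 rad/s.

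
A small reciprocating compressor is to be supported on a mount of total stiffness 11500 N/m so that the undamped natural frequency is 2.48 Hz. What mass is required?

ω_n = 2πf_n = 2π × 2.48 = 15.58 rad/s.
m = k/ω_n² = 11500/15.58² = 11500/242.8 = 47.36 kg.

47.4 kg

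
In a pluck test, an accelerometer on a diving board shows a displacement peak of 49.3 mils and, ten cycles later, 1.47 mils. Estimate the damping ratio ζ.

0.0558

Logarithmic decrement δ = (1/n)·ln(x₀/x_n) = (1/10)·ln(49.3/1.47) = (1/10)·ln(33.54) = 0.3513.
ζ = δ/√(4π² + δ²) = 0.3513/√(39.48 + 0.123) = 0.3513/6.293 = 0.05582.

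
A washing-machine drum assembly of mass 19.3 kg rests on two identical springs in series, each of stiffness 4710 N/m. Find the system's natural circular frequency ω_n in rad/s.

11.0 rad/s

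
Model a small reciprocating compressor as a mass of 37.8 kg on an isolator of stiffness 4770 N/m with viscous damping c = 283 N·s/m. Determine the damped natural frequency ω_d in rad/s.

ω_n = √(k/m) = √(4770/37.8) = 11.23 rad/s.
Critical damping c_c = 2√(k·m) = 2√(4770 × 37.8) = 849.2 N·s/m, so ζ = c/c_c = 283/849.2 = 0.3332.
ω_d = ω_n√(1 − ζ²) = 11.23 × √(1 − 0.111) = 10.59 rad/s.

10.6 rad/s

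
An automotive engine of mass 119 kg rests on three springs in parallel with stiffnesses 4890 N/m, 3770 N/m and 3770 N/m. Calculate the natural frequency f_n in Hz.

Parallel springs add: k_eq = 4890 + 3770 + 3770 = 12430 N/m.
ω_n = √(k_eq/m) = √(12430/119) = √104.5 = 10.22 rad/s.
f_n = ω_n/(2π) = 10.22/6.283 = 1.627 Hz.

1.63 Hz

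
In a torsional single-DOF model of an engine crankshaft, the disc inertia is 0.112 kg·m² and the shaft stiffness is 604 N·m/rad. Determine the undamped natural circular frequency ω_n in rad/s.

ω_n = √(k_t/J) = √(604/0.112) = √5393 = 73.44 rad/s.

73.4 rad/s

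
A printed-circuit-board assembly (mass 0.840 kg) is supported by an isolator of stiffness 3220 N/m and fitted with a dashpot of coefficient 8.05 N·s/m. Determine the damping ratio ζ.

0.0774

ω_n = √(k/m) = √(3220/0.840) = 61.91 rad/s.
Critical damping c_c = 2√(k·m) = 2√(3220 × 0.840) = 104.0 N·s/m, so ζ = c/c_c = 8.05/104.0 = 0.07739.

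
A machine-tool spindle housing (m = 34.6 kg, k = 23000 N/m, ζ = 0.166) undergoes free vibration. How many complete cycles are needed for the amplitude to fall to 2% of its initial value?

Logarithmic decrement δ = 2πζ/√(1 − ζ²) = 2π × 0.1660/√(1 − 0.0276) = 1.058.
x_n/x₀ = e^(−nδ) ≤ 0.02; take ln: n ≥ ln(1/0.02)/δ = 3.912/1.058 = 3.699.
So 4 complete cycles are required.

4 cycles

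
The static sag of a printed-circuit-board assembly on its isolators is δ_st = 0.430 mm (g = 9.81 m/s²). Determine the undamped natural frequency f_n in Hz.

24.0 Hz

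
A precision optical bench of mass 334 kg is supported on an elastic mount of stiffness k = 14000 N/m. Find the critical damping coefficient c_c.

4320 N·s/m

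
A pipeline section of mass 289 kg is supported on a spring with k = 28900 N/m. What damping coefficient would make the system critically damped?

c_c = 2√(k·m) = 2√(28900 × 289) = 2 × 2890 = 5780 N·s/m.

5780 N·s/m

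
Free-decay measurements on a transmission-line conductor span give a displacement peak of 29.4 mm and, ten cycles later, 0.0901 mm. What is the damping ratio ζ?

Logarithmic decrement δ = (1/n)·ln(x₀/x_n) = (1/10)·ln(29.4/0.0901) = (1/10)·ln(326.3) = 0.5788.
ζ = δ/√(4π² + δ²) = 0.5788/√(39.48 + 0.335) = 0.5788/6.310 = 0.09173.

0.0917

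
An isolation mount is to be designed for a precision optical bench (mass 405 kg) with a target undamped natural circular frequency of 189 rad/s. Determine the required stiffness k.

k = m·ω_n² = 405 × 189.0² = 405 × 35720 = 14470000 N/m.

14500000 N/m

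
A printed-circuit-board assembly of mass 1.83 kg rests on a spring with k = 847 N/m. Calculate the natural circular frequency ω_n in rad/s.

21.5 rad/s

ω_n = √(k/m) = √(847.0/1.83) = √462.8 = 21.51 rad/s.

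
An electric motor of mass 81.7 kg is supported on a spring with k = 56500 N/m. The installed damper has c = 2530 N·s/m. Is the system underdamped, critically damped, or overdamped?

c_c = 2√(k·m) = 4297 N·s/m; ζ = c/c_c = 2530/4297 = 0.589.
Since ζ < 1 the system is underdamped.

underdamped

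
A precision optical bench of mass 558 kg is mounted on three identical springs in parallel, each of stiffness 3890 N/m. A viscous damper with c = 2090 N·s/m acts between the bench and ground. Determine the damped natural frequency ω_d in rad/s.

4.17 rad/s

Parallel springs add: k_eq = 3 × 3890 = 11670 N/m.
ω_n = √(k_eq/m) = √(11670/558) = 4.573 rad/s.
Critical damping c_c = 2√(k_eq·m) = 2√(11670 × 558) = 5104 N·s/m, so ζ = c/c_c = 2090/5104 = 0.4095.
ω_d = ω_n√(1 − ζ²) = 4.573 × √(1 − 0.168) = 4.172 rad/s.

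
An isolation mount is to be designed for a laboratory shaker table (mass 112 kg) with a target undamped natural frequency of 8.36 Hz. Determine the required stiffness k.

309000 N/m

ω_n = 2πf_n = 2π × 8.36 = 52.53 rad/s.
k = m·ω_n² = 112 × 52.53² = 112 × 2759 = 309000 N/m.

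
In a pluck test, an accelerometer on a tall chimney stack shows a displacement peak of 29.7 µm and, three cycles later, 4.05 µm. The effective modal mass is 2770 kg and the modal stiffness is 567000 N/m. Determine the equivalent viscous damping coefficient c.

8330 N·s/m

Logarithmic decrement δ = (1/n)·ln(x₀/x_n) = (1/3)·ln(29.7/4.05) = (1/3)·ln(7.333) = 0.6641.
ζ = δ/√(4π² + δ²) = 0.6641/√(39.48 + 0.441) = 0.6641/6.318 = 0.1051.
c = ζ · 2√(km) = 0.1051 × 2√(567000 × 2770) = 0.1051 × 79260 = 8332 N·s/m.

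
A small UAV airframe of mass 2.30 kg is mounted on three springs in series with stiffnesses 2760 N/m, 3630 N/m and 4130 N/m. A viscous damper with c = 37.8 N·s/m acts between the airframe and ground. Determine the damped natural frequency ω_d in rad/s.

20.7 rad/s

Series springs: 1/k_eq = 1/2760 + 1/3630 + 1/4130 = 0.0008799, so k_eq = 1136 N/m.
ω_n = √(k_eq/m) = √(1136/2.30) = 22.23 rad/s.
Critical damping c_c = 2√(k_eq·m) = 2√(1136 × 2.30) = 102.3 N·s/m, so ζ = c/c_c = 37.8/102.3 = 0.3697.
ω_d = ω_n√(1 − ζ²) = 22.23 × √(1 − 0.137) = 20.65 rad/s.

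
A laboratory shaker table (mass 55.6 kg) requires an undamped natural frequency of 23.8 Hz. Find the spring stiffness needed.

1240000 N/m

ω_n = 2πf_n = 2π × 23.8 = 149.5 rad/s.
k = m·ω_n² = 55.6 × 149.5² = 55.6 × 22360 = 1243000 N/m.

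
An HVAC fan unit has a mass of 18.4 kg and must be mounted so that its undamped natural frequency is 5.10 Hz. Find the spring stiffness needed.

ω_n = 2πf_n = 2π × 5.10 = 32.04 rad/s.
k = m·ω_n² = 18.4 × 32.04² = 18.4 × 1027 = 18890 N/m.

18900 N/m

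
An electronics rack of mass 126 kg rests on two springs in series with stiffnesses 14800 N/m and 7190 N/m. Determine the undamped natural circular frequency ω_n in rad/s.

6.20 rad/s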